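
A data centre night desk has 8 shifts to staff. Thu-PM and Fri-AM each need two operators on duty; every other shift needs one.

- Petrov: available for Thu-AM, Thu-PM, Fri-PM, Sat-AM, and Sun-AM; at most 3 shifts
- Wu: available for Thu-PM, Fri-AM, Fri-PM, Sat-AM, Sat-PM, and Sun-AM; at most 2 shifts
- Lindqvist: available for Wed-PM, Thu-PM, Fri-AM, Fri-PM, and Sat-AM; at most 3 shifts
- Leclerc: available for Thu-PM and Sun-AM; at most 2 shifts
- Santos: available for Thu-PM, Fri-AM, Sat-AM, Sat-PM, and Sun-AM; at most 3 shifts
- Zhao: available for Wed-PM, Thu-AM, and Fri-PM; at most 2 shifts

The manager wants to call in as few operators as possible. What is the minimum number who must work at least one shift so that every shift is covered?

10 slots to fill and no one can take more than 3, so at least ⌈10/3⌉ = 4 operators are needed.
Petrov, Wu, Lindqvist, and Leclerc alone can cover everything: Wed-PM→Lindqvist, Thu-AM→Petrov, Thu-PM→Lindqvist+Leclerc, Fri-AM→Wu+Lindqvist, Fri-PM→Petrov, Sat-AM→Petrov, Sat-PM→Wu, Sun-AM→Leclerc.

4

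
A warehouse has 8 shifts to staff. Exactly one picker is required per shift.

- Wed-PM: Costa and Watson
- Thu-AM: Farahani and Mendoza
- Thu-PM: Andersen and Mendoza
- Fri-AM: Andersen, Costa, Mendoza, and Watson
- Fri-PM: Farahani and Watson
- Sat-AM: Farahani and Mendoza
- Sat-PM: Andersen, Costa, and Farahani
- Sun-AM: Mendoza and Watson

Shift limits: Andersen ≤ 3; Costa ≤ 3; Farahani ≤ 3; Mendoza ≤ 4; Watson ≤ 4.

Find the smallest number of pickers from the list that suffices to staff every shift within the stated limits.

8 slots to fill and no one can take more than 4, so at least ⌈8/4⌉ = 2 pickers are needed.
No set of 2 pickers can cover every shift (each such set leaves at least one shift with no one available or exceeds a cap).
Andersen, Farahani, and Watson alone can cover everything: Wed-PM→Watson, Thu-AM→Farahani, Thu-PM→Andersen, Fri-AM→Andersen, Fri-PM→Farahani, Sat-AM→Farahani, Sat-PM→Andersen, Sun-AM→Watson.

3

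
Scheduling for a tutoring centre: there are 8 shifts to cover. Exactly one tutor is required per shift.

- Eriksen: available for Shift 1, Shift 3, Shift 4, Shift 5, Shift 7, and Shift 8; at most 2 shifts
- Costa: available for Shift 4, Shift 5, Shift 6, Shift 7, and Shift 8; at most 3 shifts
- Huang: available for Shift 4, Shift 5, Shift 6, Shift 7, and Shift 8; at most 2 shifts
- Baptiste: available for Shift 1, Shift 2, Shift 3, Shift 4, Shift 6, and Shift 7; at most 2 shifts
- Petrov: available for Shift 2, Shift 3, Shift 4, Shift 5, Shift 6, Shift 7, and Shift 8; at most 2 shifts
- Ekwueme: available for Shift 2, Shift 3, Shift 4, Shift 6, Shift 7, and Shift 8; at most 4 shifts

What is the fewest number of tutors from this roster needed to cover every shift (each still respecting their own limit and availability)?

8 slots to fill and no one can take more than 4, so at least ⌈8/4⌉ = 2 tutors are needed.
Any 2 tutors together have capacity at most 4+3 = 7 < 8 slots, so 2 can never suffice.
Eriksen, Costa, and Ekwueme alone can cover everything: Shift 1→Eriksen, Shift 2→Ekwueme, Shift 3→Eriksen, Shift 4→Costa, Shift 5→Costa, Shift 6→Costa, Shift 7→Ekwueme, Shift 8→Ekwueme.

3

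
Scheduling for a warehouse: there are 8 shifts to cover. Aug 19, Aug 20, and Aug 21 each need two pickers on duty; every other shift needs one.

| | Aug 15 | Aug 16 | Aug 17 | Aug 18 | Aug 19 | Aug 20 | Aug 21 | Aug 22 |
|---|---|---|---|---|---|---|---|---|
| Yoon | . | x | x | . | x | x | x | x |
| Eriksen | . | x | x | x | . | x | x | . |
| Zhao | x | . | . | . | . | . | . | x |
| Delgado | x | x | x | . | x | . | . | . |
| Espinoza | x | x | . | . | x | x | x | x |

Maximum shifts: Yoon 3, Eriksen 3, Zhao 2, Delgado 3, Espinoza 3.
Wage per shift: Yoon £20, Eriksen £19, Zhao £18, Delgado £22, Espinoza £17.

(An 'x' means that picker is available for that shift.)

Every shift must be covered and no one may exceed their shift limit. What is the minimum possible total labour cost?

£204

Aug 18 can only be covered by Eriksen, so that assignment is forced.
Picking the cheapest available picker for each shift independently would cost £198, but that ignores the shift limits.
An optimal schedule: Aug 15→Zhao, Aug 16→Yoon, Aug 17→Eriksen, Aug 18→Eriksen, Aug 19→Espinoza+Yoon, Aug 20→Espinoza+Eriksen, Aug 21→Espinoza+Yoon, Aug 22→Zhao.
Total: 18 + 20 + 19 + 19 + 17 + 20 + 17 + 19 + 17 + 20 + 18 = £204.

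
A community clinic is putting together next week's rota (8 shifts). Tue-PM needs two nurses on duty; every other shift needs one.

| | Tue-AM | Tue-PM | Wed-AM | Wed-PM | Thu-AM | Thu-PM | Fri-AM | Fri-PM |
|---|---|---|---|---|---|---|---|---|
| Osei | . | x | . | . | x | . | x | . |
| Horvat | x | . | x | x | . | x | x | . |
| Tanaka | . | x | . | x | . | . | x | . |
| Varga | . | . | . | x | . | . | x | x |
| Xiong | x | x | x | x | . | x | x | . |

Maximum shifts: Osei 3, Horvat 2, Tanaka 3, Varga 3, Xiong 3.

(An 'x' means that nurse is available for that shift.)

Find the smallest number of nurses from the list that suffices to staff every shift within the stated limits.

4

9 slots to fill and no one can take more than 3, so at least ⌈9/3⌉ = 3 nurses are needed.
No set of 3 nurses can cover every shift (each such set leaves at least one shift with no one available or exceeds a cap).
Osei, Horvat, Varga, and Xiong alone can cover everything: Tue-AM→Horvat, Tue-PM→Osei+Xiong, Wed-AM→Horvat, Wed-PM→Varga, Thu-AM→Osei, Thu-PM→Xiong, Fri-AM→Osei, Fri-PM→Varga.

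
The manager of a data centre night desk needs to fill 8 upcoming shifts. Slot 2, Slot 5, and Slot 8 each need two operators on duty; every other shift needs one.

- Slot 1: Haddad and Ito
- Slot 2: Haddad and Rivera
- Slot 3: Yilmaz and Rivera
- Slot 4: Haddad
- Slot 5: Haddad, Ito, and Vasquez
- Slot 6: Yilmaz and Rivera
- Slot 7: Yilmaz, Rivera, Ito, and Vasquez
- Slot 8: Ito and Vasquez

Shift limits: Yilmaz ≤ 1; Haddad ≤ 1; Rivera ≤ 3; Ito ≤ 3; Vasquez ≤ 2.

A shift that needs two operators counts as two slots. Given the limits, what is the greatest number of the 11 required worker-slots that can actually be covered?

Total capacity across all operators is 1+1+3+3+2 = 10, and 11 slots are needed, so at most 10 can be filled.
An assignment achieving 10: Slot 1→Ito, Slot 2→Rivera, Slot 3→Yilmaz, Slot 4→Haddad, Slot 5→Ito+Vasquez, Slot 6→Rivera, Slot 7→Rivera, Slot 8→Ito+Vasquez.
Loads: Yilmaz 1/1, Haddad 1/1, Rivera 3/3, Ito 3/3, Vasquez 2/2.

10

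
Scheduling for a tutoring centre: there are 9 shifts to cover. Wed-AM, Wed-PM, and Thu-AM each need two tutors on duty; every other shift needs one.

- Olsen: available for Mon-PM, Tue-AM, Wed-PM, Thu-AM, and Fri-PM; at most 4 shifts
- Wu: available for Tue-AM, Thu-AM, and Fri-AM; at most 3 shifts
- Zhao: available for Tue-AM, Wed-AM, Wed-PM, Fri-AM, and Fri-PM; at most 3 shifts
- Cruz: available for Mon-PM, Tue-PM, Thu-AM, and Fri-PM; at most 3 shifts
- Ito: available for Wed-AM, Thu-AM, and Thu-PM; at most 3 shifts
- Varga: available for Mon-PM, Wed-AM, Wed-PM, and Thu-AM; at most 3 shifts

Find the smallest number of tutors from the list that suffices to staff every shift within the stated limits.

4

12 slots to fill and no one can take more than 4, so at least ⌈12/4⌉ = 3 tutors are needed.
Any 3 tutors together have capacity at most 4+3+3 = 10 < 12 slots, so 3 can never suffice.
Olsen, Zhao, Cruz, and Ito alone can cover everything: Mon-PM→Olsen, Tue-AM→Olsen, Tue-PM→Cruz, Wed-AM→Zhao+Ito, Wed-PM→Olsen+Zhao, Thu-AM→Olsen+Cruz, Thu-PM→Ito, Fri-AM→Zhao, Fri-PM→Cruz.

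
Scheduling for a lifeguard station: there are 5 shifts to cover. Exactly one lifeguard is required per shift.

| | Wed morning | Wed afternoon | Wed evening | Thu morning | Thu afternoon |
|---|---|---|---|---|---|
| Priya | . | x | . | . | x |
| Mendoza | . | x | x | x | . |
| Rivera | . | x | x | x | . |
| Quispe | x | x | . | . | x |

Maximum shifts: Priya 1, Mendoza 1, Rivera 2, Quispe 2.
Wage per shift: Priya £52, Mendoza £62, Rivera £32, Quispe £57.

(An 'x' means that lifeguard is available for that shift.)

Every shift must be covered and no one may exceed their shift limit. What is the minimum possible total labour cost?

Wed morning can only be covered by Quispe, so that assignment is forced.
Picking the cheapest available lifeguard for each shift independently would cost £205, but that ignores the shift limits.
An optimal schedule: Wed morning→Quispe, Wed afternoon→Quispe, Wed evening→Rivera, Thu morning→Rivera, Thu afternoon→Priya.
Total: 57 + 57 + 32 + 32 + 52 = £230.

£230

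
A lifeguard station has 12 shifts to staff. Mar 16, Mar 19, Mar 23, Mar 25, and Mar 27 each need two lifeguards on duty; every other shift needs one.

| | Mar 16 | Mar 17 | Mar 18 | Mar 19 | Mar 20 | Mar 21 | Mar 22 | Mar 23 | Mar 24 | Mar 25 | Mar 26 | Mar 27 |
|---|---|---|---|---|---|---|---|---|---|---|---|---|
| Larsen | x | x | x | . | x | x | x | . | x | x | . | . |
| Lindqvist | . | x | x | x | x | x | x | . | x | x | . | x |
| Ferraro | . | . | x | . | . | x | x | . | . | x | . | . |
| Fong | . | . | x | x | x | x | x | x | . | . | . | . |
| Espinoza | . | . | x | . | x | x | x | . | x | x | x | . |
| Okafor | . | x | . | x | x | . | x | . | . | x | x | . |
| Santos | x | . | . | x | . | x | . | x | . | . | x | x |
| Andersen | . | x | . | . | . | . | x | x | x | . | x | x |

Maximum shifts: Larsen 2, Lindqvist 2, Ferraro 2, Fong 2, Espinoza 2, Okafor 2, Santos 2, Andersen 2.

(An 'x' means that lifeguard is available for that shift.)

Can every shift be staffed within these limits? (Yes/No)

No

Total capacity is 2+2+2+2+2+2+2+2 = 16 but 17 worker-slots are needed — infeasible.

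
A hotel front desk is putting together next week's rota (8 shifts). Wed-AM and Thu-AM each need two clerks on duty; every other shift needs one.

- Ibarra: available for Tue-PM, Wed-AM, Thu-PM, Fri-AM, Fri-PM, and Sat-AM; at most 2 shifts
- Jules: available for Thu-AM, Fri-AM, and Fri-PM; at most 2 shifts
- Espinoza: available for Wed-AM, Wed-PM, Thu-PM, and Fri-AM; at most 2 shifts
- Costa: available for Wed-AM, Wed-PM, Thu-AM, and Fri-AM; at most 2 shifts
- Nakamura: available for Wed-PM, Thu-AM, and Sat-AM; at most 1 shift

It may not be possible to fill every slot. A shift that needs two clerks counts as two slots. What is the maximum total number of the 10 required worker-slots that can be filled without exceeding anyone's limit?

Total capacity across all clerks is 2+2+2+2+1 = 9, and 10 slots are needed, so at most 9 can be filled.
An assignment achieving 9: Tue-PM→Ibarra, Wed-AM→Espinoza+Costa, Wed-PM→Espinoza, Thu-AM→Jules+Costa, Thu-PM→Ibarra, Fri-PM→Jules, Sat-AM→Nakamura.
Loads: Ibarra 2/2, Jules 2/2, Espinoza 2/2, Costa 2/2, Nakamura 1/1.

9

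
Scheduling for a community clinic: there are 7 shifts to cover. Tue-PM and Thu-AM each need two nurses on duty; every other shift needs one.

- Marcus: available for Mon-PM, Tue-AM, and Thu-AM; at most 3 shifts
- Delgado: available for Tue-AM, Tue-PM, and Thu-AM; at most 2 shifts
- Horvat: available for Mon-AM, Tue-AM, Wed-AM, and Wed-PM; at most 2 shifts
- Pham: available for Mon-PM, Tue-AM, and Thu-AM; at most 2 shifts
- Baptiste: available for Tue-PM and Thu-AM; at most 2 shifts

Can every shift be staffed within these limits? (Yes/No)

No

Total capacity is 11 and 9 slots are needed, so capacity alone doesn't rule it out.
Shifts {Mon-AM, Wed-AM, Wed-PM} need 3 worker-slots in total, but the nurses available for any of those shifts (Horvat) can supply at most 2 among them. So no valid schedule exists.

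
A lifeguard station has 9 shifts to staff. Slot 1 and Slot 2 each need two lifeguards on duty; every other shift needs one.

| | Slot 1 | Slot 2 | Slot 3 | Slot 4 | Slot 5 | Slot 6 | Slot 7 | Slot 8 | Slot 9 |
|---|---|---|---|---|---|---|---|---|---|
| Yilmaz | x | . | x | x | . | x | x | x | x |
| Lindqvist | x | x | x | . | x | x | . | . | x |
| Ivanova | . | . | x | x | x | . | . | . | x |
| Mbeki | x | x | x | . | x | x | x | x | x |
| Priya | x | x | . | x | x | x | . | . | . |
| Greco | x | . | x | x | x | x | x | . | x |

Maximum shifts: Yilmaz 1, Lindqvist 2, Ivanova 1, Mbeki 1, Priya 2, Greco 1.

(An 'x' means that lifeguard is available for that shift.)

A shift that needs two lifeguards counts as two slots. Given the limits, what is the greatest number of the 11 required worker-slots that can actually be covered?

Total capacity across all lifeguards is 1+2+1+1+2+1 = 8, and 11 slots are needed, so at most 8 can be filled.
An assignment achieving 8: Slot 1→Lindqvist+Priya, Slot 2→Lindqvist+Mbeki, Slot 4→Ivanova, Slot 5→Priya, Slot 7→Greco, Slot 8→Yilmaz.
Loads: Yilmaz 1/1, Lindqvist 2/2, Ivanova 1/1, Mbeki 1/1, Priya 2/2, Greco 1/1.

8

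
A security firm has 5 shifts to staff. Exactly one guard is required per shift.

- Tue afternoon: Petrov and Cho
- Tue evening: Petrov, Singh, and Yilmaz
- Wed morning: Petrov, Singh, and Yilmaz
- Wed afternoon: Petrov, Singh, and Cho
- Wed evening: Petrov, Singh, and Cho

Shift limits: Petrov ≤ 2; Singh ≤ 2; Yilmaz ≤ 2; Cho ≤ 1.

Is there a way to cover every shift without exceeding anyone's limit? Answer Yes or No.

Yes

One valid schedule: Tue afternoon→Petrov, Tue evening→Petrov, Wed morning→Singh, Wed afternoon→Singh, Wed evening→Cho.
Loads: Petrov 2/2, Singh 2/2, Yilmaz 0/2, Cho 1/1 — all within limits.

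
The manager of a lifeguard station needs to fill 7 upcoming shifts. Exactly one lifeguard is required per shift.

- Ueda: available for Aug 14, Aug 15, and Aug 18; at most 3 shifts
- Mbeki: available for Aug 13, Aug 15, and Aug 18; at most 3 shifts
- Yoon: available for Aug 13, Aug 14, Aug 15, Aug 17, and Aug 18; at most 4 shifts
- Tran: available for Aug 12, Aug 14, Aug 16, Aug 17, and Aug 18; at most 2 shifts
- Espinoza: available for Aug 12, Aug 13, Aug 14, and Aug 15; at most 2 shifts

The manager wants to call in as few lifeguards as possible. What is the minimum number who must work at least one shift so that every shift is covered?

3

7 slots to fill and no one can take more than 4, so at least ⌈7/4⌉ = 2 lifeguards are needed.
No set of 2 lifeguards can cover every shift (each such set leaves at least one shift with no one available or exceeds a cap).
Ueda, Yoon, and Tran alone can cover everything: Aug 12→Tran, Aug 13→Yoon, Aug 14→Ueda, Aug 15→Ueda, Aug 16→Tran, Aug 17→Yoon, Aug 18→Ueda.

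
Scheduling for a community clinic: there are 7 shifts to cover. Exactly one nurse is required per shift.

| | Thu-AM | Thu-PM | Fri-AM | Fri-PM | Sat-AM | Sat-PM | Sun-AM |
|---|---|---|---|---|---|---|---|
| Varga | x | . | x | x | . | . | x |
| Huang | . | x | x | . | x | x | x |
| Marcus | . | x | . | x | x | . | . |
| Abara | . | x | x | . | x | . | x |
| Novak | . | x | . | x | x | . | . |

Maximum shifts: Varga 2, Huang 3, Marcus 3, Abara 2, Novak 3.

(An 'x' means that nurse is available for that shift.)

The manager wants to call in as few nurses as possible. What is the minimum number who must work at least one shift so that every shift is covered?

3

7 slots to fill and no one can take more than 3, so at least ⌈7/3⌉ = 3 nurses are needed.
Varga, Huang, and Marcus alone can cover everything: Thu-AM→Varga, Thu-PM→Huang, Fri-AM→Varga, Fri-PM→Marcus, Sat-AM→Marcus, Sat-PM→Huang, Sun-AM→Huang.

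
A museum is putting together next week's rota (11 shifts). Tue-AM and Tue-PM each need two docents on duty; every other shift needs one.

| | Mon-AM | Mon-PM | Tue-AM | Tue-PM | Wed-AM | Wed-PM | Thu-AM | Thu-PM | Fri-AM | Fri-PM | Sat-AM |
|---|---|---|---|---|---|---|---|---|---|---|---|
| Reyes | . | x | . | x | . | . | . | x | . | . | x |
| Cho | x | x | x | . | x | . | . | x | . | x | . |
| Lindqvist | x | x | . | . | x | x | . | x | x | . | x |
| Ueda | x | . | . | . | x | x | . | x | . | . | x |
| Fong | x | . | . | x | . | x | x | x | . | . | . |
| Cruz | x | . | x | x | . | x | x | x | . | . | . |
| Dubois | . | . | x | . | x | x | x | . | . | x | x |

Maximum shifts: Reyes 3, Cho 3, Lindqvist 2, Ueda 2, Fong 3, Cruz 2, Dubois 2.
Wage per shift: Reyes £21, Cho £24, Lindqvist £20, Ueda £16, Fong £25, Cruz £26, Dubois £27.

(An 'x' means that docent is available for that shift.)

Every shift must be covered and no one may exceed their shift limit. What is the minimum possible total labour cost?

£283

Fri-AM can only be covered by Lindqvist, so that assignment is forced.
Picking the cheapest available docent for each shift independently would cost £265, but that ignores the shift limits.
An optimal schedule: Mon-AM→Lindqvist, Mon-PM→Reyes, Tue-AM→Cho+Cruz, Tue-PM→Reyes+Fong, Wed-AM→Cho, Wed-PM→Ueda, Thu-AM→Fong, Thu-PM→Ueda, Fri-AM→Lindqvist, Fri-PM→Cho, Sat-AM→Reyes.
Total: 20 + 21 + 24 + 26 + 21 + 25 + 24 + 16 + 25 + 16 + 20 + 24 + 21 = £283.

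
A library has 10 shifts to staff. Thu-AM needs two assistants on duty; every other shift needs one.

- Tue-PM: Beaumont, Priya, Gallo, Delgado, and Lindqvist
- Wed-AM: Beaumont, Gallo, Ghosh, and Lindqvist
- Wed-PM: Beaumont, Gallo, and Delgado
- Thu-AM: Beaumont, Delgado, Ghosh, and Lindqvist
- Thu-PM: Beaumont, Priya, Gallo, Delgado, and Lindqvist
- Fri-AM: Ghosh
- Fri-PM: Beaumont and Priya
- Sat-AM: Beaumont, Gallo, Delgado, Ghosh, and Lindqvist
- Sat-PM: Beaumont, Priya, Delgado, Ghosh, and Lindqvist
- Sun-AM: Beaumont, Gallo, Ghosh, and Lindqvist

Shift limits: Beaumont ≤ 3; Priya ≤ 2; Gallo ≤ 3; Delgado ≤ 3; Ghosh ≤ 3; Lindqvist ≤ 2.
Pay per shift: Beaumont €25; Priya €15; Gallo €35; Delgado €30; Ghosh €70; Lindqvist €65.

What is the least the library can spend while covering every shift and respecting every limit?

Fri-AM can only be covered by Ghosh, so that assignment is forced.
Picking the cheapest available assistant for each shift independently would cost €285, but that ignores the shift limits.
An optimal schedule: Tue-PM→Priya, Wed-AM→Beaumont, Wed-PM→Beaumont, Thu-AM→Beaumont+Delgado, Thu-PM→Delgado, Fri-AM→Ghosh, Fri-PM→Priya, Sat-AM→Gallo, Sat-PM→Delgado, Sun-AM→Gallo.
Total: 15 + 25 + 25 + 25 + 30 + 30 + 70 + 15 + 35 + 30 + 35 = €335.

€335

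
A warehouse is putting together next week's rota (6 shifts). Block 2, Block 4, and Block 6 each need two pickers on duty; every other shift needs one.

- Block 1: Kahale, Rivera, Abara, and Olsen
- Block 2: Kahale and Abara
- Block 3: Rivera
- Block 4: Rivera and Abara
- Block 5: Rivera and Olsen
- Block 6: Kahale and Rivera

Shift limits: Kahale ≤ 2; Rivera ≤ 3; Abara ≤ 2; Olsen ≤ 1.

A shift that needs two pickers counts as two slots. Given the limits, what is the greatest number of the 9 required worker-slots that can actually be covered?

Total capacity across all pickers is 2+3+2+1 = 8, and 9 slots are needed, so at most 8 can be filled.
An assignment achieving 8: Block 1→Olsen, Block 2→Kahale+Abara, Block 3→Rivera, Block 4→Rivera+Abara, Block 5→Rivera, Block 6→Kahale.
Loads: Kahale 2/2, Rivera 3/3, Abara 2/2, Olsen 1/1.

8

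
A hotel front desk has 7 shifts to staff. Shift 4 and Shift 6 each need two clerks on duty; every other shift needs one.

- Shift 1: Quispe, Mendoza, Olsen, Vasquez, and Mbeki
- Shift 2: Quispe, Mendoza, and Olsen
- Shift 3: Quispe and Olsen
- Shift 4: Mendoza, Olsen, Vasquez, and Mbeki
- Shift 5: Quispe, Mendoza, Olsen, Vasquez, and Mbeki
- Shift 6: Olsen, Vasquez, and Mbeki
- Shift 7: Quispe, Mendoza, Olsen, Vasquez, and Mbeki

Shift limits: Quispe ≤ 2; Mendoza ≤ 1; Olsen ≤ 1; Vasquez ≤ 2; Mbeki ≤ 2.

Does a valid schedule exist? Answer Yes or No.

No

Total capacity is 2+1+1+2+2 = 8 but 9 worker-slots are needed — infeasible.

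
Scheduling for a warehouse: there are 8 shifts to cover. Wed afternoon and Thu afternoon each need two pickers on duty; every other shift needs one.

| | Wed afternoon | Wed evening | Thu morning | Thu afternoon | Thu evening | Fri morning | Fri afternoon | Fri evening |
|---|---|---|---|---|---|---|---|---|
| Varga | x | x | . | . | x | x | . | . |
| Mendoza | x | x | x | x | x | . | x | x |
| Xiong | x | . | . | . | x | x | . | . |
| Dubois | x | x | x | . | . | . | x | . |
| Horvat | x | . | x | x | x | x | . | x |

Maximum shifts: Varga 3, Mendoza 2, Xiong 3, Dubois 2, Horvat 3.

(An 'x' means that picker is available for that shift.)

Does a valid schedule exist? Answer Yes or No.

Thu afternoon can only be covered by Mendoza and Horvat, so that assignment is forced.
One valid schedule: Wed afternoon→Xiong+Dubois, Wed evening→Varga, Thu morning→Dubois, Thu afternoon→Mendoza+Horvat, Thu evening→Varga, Fri morning→Varga, Fri afternoon→Mendoza, Fri evening→Horvat.
Loads: Varga 3/3, Mendoza 2/2, Xiong 1/3, Dubois 2/2, Horvat 2/3 — all within limits.

Yes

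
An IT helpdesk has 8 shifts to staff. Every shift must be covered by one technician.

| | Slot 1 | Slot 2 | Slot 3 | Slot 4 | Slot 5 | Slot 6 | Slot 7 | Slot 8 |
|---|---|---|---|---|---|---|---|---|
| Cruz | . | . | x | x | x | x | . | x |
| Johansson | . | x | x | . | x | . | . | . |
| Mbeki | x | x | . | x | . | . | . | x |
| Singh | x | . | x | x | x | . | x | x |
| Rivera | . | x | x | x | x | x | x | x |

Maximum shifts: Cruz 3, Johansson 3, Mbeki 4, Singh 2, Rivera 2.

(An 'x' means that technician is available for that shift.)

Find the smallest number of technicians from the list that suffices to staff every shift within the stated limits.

8 slots to fill and no one can take more than 4, so at least ⌈8/4⌉ = 2 technicians are needed.
Any 2 technicians together have capacity at most 4+3 = 7 < 8 slots, so 2 can never suffice.
Cruz, Johansson, and Singh alone can cover everything: Slot 1→Singh, Slot 2→Johansson, Slot 3→Johansson, Slot 4→Cruz, Slot 5→Johansson, Slot 6→Cruz, Slot 7→Singh, Slot 8→Cruz.

3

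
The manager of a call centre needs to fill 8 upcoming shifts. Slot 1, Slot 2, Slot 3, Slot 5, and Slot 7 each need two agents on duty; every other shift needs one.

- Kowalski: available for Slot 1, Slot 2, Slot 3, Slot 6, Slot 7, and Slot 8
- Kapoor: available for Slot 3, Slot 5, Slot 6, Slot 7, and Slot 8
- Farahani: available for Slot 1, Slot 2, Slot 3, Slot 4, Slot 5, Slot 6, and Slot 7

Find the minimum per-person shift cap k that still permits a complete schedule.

With 3 agents and 13 worker-slots to fill, someone must work at least ⌈13/3⌉ = 5 shifts, so k ≥ 5.
k = 5 works: Slot 1→Kowalski+Farahani, Slot 2→Kowalski+Farahani, Slot 3→Kowalski+Kapoor, Slot 4→Farahani, Slot 5→Kapoor+Farahani, Slot 6→Kowalski, Slot 7→Kapoor+Farahani, Slot 8→Kowalski.
Loads: Kowalski 5, Kapoor 3, Farahani 5 — all ≤ 5.

5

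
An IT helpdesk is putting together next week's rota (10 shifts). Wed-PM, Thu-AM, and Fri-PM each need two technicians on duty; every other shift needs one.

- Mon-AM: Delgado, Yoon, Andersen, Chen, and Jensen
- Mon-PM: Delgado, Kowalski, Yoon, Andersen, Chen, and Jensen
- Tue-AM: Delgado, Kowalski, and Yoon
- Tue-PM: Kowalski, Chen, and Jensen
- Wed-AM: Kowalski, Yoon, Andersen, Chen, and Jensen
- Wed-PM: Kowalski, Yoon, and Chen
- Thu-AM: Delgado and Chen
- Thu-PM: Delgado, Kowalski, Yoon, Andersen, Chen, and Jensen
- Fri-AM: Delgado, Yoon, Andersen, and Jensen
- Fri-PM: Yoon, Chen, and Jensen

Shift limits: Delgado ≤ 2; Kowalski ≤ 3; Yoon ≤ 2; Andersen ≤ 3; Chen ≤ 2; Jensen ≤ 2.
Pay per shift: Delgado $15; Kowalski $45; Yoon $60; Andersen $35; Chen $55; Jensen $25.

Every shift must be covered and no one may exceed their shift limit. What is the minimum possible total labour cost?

$490

Thu-AM can only be covered by Delgado and Chen, so that assignment is forced.
Picking the cheapest available technician for each shift independently would cost $375, but that ignores the shift limits.
An optimal schedule: Mon-AM→Andersen, Mon-PM→Kowalski, Tue-AM→Delgado, Tue-PM→Jensen, Wed-AM→Andersen, Wed-PM→Kowalski+Chen, Thu-AM→Delgado+Chen, Thu-PM→Kowalski, Fri-AM→Andersen, Fri-PM→Jensen+Yoon.
Total: 35 + 45 + 15 + 25 + 35 + 45 + 55 + 15 + 55 + 45 + 35 + 25 + 60 = $490.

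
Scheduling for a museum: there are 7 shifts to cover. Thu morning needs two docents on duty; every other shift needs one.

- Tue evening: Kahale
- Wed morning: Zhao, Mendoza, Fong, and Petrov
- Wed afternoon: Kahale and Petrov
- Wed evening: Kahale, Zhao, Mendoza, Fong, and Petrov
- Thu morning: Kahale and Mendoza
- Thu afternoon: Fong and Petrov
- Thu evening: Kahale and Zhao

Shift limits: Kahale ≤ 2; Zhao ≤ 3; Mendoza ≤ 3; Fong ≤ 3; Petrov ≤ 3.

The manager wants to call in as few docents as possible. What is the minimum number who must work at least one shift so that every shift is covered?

4

8 slots to fill and no one can take more than 3, so at least ⌈8/3⌉ = 3 docents are needed.
Shifts {Tue evening, Wed afternoon, Thu morning, Thu evening} need 5 slots, but among the docents available for them (Kahale, Zhao, Mendoza, and Petrov) any 3 together supply at most 4. So 3 docents are not enough.
Kahale, Zhao, Mendoza, and Petrov alone can cover everything: Tue evening→Kahale, Wed morning→Zhao, Wed afternoon→Petrov, Wed evening→Zhao, Thu morning→Kahale+Mendoza, Thu afternoon→Petrov, Thu evening→Zhao.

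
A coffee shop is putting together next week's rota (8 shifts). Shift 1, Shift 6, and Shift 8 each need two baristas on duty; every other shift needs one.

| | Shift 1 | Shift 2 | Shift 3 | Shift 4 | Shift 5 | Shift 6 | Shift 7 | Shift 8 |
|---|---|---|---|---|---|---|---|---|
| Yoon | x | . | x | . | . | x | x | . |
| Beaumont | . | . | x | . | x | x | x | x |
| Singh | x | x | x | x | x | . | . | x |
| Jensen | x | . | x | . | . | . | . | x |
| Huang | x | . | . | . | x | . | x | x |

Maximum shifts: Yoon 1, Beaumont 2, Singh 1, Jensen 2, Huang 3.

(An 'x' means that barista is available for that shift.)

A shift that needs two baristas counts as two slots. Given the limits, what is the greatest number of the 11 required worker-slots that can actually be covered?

9

Total capacity across all baristas is 1+2+1+2+3 = 9, and 11 slots are needed, so at most 9 can be filled.
An assignment achieving 9: Shift 1→Jensen+Huang, Shift 2→Singh, Shift 3→Jensen, Shift 5→Beaumont, Shift 6→Yoon+Beaumont, Shift 7→Huang, Shift 8→Huang.
Loads: Yoon 1/1, Beaumont 2/2, Singh 1/1, Jensen 2/2, Huang 3/3.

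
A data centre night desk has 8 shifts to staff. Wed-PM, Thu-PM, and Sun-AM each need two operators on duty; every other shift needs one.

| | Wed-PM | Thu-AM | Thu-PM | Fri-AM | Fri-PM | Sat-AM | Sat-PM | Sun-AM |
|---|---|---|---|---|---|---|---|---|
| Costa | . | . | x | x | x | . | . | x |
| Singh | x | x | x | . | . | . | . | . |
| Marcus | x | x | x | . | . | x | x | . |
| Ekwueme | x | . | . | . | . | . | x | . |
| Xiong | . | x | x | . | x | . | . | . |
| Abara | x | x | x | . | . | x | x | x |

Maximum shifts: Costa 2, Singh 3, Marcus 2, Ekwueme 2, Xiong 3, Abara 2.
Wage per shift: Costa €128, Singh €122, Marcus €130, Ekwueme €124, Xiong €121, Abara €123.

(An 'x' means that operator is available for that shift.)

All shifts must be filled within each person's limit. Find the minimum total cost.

€1357

Fri-AM can only be covered by Costa, so that assignment is forced.
Sun-AM can only be covered by Costa and Abara, so that assignment is forced.
Picking the cheapest available operator for each shift independently would cost €1355, but that ignores the shift limits.
An optimal schedule: Wed-PM→Singh+Ekwueme, Thu-AM→Xiong, Thu-PM→Xiong+Singh, Fri-AM→Costa, Fri-PM→Xiong, Sat-AM→Abara, Sat-PM→Ekwueme, Sun-AM→Abara+Costa.
Total: 122 + 124 + 121 + 121 + 122 + 128 + 121 + 123 + 124 + 123 + 128 = €1357.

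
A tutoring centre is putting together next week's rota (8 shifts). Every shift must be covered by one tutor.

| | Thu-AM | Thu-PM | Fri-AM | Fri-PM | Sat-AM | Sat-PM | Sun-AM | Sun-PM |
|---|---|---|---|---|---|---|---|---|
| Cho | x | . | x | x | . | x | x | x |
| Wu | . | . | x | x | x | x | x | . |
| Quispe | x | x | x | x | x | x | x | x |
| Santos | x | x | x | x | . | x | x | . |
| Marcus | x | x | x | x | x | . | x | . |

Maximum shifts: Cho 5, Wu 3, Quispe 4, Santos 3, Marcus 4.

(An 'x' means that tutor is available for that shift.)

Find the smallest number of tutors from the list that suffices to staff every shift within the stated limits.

8 slots to fill and no one can take more than 5, so at least ⌈8/5⌉ = 2 tutors are needed.
Cho and Quispe alone can cover everything: Thu-AM→Cho, Thu-PM→Quispe, Fri-AM→Cho, Fri-PM→Cho, Sat-AM→Quispe, Sat-PM→Cho, Sun-AM→Cho, Sun-PM→Quispe.

2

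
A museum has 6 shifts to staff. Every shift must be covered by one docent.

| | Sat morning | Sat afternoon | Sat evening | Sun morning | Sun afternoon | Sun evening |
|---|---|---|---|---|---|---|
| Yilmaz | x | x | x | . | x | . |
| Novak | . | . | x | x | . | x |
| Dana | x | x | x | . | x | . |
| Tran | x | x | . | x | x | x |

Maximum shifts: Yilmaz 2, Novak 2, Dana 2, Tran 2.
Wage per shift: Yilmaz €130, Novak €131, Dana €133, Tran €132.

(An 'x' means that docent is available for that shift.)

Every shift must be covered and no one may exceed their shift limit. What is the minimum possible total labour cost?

Picking the cheapest available docent for each shift independently would cost €782, but that ignores the shift limits.
An optimal schedule: Sat morning→Yilmaz, Sat afternoon→Tran, Sat evening→Yilmaz, Sun morning→Novak, Sun afternoon→Tran, Sun evening→Novak.
Total: 130 + 132 + 130 + 131 + 132 + 131 = €786.

€786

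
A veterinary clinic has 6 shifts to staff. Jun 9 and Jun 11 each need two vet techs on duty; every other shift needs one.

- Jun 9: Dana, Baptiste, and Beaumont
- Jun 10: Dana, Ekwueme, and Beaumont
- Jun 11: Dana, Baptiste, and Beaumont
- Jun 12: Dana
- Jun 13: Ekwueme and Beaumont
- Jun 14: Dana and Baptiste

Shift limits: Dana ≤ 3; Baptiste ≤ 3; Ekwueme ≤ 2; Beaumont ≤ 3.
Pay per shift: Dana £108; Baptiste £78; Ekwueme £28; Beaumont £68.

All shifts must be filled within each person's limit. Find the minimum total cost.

Jun 12 can only be covered by Dana, so that assignment is forced.
Picking the cheapest available vet tech for each shift independently would cost £534, and that bound is achievable.
An optimal schedule: Jun 9→Beaumont+Baptiste, Jun 10→Ekwueme, Jun 11→Beaumont+Baptiste, Jun 12→Dana, Jun 13→Ekwueme, Jun 14→Baptiste.
Total: 68 + 78 + 28 + 68 + 78 + 108 + 28 + 78 = £534.

£534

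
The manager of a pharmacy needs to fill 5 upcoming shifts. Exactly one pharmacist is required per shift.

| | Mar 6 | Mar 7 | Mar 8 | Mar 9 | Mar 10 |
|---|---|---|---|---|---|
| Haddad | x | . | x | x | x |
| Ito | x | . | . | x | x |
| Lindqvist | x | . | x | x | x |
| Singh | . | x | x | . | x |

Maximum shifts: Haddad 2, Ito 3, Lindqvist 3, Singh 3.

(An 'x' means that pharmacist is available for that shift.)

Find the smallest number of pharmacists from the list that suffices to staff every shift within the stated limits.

2

5 slots to fill and no one can take more than 3, so at least ⌈5/3⌉ = 2 pharmacists are needed.
Haddad and Singh alone can cover everything: Mar 6→Haddad, Mar 7→Singh, Mar 8→Singh, Mar 9→Haddad, Mar 10→Singh.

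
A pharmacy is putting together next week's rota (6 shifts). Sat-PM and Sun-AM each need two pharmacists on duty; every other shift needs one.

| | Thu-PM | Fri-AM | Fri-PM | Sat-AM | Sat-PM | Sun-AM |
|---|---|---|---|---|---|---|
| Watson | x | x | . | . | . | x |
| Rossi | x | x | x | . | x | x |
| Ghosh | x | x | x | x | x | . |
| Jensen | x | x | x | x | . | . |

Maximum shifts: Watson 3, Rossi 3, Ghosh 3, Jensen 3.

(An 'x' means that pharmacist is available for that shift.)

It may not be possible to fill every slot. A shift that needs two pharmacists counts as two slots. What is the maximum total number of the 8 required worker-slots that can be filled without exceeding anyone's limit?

8

Total capacity across all pharmacists is 3+3+3+3 = 12, and 8 slots are needed, so at most 8 can be filled.
An assignment achieving 8: Thu-PM→Watson, Fri-AM→Watson, Fri-PM→Rossi, Sat-AM→Ghosh, Sat-PM→Rossi+Ghosh, Sun-AM→Watson+Rossi.
Loads: Watson 3/3, Rossi 3/3, Ghosh 2/3, Jensen 0/3.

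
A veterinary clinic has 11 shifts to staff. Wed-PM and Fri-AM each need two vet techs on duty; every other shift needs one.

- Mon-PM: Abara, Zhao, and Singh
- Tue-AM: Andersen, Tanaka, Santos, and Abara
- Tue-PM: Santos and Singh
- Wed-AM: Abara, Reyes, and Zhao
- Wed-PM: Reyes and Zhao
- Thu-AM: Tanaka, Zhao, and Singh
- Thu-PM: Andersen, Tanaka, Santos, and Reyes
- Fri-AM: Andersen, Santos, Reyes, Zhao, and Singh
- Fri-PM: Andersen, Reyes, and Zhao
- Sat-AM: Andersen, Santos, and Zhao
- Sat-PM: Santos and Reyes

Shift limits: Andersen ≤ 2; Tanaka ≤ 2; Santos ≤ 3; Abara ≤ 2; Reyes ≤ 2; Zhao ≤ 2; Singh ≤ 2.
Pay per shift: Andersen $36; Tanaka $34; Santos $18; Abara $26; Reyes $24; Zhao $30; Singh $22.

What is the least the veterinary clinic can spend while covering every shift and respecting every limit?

Wed-PM can only be covered by Reyes and Zhao, so that assignment is forced.
Picking the cheapest available vet tech for each shift independently would cost $276, but that ignores the shift limits.
An optimal schedule: Mon-PM→Singh, Tue-AM→Abara, Tue-PM→Santos, Wed-AM→Abara, Wed-PM→Reyes+Zhao, Thu-AM→Tanaka, Thu-PM→Tanaka, Fri-AM→Singh+Zhao, Fri-PM→Reyes, Sat-AM→Santos, Sat-PM→Santos.
Total: 22 + 26 + 18 + 26 + 24 + 30 + 34 + 34 + 22 + 30 + 24 + 18 + 18 = $326.

$326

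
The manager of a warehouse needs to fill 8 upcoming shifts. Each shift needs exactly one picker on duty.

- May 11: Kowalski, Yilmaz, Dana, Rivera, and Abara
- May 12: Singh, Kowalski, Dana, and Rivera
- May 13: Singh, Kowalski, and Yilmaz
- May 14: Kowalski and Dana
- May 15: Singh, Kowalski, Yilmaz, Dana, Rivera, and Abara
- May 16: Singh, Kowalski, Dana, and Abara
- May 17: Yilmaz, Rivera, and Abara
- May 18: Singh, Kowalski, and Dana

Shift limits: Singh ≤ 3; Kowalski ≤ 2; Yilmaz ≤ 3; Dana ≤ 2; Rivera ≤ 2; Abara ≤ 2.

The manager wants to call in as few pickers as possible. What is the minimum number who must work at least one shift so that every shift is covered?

8 slots to fill and no one can take more than 3, so at least ⌈8/3⌉ = 3 pickers are needed.
Singh, Kowalski, and Yilmaz alone can cover everything: May 11→Kowalski, May 12→Singh, May 13→Yilmaz, May 14→Kowalski, May 15→Yilmaz, May 16→Singh, May 17→Yilmaz, May 18→Singh.

3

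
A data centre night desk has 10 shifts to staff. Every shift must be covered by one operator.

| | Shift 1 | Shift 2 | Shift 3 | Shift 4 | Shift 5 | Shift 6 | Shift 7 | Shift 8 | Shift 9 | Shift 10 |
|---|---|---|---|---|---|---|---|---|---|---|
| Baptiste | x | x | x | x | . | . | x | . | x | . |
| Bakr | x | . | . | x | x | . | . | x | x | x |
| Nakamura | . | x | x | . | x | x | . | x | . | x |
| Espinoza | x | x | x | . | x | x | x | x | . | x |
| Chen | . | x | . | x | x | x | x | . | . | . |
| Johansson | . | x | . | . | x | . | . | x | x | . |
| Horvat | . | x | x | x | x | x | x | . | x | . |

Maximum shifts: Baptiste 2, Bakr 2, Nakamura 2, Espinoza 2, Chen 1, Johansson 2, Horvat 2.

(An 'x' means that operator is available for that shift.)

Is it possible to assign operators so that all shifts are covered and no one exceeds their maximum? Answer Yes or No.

Yes

One valid schedule: Shift 1→Baptiste, Shift 2→Espinoza, Shift 3→Baptiste, Shift 4→Bakr, Shift 5→Chen, Shift 6→Nakamura, Shift 7→Espinoza, Shift 8→Nakamura, Shift 9→Johansson, Shift 10→Bakr.
Loads: Baptiste 2/2, Bakr 2/2, Nakamura 2/2, Espinoza 2/2, Chen 1/1, Johansson 1/2, Horvat 0/2 — all within limits.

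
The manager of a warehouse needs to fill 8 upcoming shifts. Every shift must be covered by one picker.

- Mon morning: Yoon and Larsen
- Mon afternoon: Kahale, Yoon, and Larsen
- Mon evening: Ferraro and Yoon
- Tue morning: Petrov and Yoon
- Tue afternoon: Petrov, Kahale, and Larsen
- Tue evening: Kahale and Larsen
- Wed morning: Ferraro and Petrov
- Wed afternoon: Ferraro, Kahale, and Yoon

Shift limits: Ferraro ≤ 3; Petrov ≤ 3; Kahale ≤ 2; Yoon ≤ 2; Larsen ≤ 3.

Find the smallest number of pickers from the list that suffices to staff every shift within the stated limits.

3

8 slots to fill and no one can take more than 3, so at least ⌈8/3⌉ = 3 pickers are needed.
Ferraro, Petrov, and Larsen alone can cover everything: Mon morning→Larsen, Mon afternoon→Larsen, Mon evening→Ferraro, Tue morning→Petrov, Tue afternoon→Petrov, Tue evening→Larsen, Wed morning→Ferraro, Wed afternoon→Ferraro.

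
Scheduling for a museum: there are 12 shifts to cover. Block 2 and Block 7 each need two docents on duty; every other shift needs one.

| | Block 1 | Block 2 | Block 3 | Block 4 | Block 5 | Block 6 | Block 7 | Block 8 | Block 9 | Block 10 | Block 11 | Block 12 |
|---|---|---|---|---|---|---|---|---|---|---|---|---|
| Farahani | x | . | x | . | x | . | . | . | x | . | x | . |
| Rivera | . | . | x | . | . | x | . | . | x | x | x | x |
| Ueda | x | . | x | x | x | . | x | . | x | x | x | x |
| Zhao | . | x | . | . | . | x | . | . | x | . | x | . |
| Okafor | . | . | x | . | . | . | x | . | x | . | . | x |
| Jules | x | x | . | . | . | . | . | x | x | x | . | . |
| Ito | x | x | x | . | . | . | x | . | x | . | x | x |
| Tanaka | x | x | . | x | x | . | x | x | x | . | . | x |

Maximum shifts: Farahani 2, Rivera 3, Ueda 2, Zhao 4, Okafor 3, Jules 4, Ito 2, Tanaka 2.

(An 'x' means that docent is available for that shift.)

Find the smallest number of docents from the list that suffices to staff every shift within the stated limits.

14 slots to fill and no one can take more than 4, so at least ⌈14/4⌉ = 4 docents are needed.
No set of 4 docents can cover every shift (each such set leaves at least one shift with no one available or exceeds a cap).
Farahani, Ueda, Zhao, Okafor, and Jules alone can cover everything: Block 1→Farahani, Block 2→Zhao+Jules, Block 3→Okafor, Block 4→Ueda, Block 5→Farahani, Block 6→Zhao, Block 7→Ueda+Okafor, Block 8→Jules, Block 9→Zhao, Block 10→Jules, Block 11→Zhao, Block 12→Okafor.

5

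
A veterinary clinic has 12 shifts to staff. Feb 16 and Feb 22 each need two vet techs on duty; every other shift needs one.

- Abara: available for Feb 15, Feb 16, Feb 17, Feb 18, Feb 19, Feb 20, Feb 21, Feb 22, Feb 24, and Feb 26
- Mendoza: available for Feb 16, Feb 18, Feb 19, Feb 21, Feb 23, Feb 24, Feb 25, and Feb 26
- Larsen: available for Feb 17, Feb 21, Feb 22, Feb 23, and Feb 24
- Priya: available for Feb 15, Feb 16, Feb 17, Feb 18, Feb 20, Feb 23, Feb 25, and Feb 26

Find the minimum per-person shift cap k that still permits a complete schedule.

With 4 vet techs and 14 worker-slots to fill, someone must work at least ⌈14/4⌉ = 4 shifts, so k ≥ 4.
k = 4 works: Feb 15→Abara, Feb 16→Mendoza+Priya, Feb 17→Larsen, Feb 18→Mendoza, Feb 19→Abara, Feb 20→Abara, Feb 21→Mendoza, Feb 22→Abara+Larsen, Feb 23→Larsen, Feb 24→Larsen, Feb 25→Mendoza, Feb 26→Priya.
Loads: Abara 4, Mendoza 4, Larsen 4, Priya 2 — all ≤ 4.

4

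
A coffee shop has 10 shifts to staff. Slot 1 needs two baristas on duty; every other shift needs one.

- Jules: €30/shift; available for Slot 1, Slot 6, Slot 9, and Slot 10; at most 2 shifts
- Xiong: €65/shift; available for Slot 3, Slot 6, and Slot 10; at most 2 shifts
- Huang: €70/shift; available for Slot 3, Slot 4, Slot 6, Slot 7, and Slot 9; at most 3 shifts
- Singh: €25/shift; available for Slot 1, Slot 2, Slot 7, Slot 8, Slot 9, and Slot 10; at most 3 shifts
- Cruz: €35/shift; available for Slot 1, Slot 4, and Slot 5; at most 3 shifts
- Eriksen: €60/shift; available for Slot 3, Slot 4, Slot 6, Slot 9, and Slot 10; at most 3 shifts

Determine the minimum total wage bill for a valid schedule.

€420

Slot 2 can only be covered by Singh, so that assignment is forced.
Slot 5 can only be covered by Cruz, so that assignment is forced.
Slot 8 can only be covered by Singh, so that assignment is forced.
Picking the cheapest available barista for each shift independently would cost €340, but that ignores the shift limits.
An optimal schedule: Slot 1→Jules+Cruz, Slot 2→Singh, Slot 3→Eriksen, Slot 4→Cruz, Slot 5→Cruz, Slot 6→Jules, Slot 7→Singh, Slot 8→Singh, Slot 9→Eriksen, Slot 10→Eriksen.
Total: 30 + 35 + 25 + 60 + 35 + 35 + 30 + 25 + 25 + 60 + 60 = €420.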